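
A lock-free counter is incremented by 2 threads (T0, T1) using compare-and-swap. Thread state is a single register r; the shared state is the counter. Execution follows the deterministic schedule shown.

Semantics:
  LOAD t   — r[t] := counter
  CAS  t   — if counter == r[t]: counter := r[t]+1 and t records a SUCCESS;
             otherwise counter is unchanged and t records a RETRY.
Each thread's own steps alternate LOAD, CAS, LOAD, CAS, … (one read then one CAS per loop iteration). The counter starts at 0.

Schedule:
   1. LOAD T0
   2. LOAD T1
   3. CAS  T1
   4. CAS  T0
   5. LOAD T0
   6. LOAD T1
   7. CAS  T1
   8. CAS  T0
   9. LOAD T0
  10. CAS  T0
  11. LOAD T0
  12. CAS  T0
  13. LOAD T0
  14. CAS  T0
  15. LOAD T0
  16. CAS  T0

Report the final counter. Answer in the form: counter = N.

1. LOAD T0 → mem=0 r[T0]=0 [LOAD]
2. LOAD T1 → mem=0 r[T1]=0 [LOAD]
3. CAS T1 → mem=1 r[T1]=0 [OK]
4. CAS T0 → mem=1 r[T0]=0 [RETRY]
5. LOAD T0 → mem=1 r[T0]=1 [LOAD]
6. LOAD T1 → mem=1 r[T1]=1 [LOAD]
7. CAS T1 → mem=2 r[T1]=1 [OK]
8. CAS T0 → mem=2 r[T0]=1 [RETRY]
9. LOAD T0 → mem=2 r[T0]=2 [LOAD]
10. CAS T0 → mem=3 r[T0]=2 [OK]
11. LOAD T0 → mem=3 r[T0]=3 [LOAD]
12. CAS T0 → mem=4 r[T0]=3 [OK]
13. LOAD T0 → mem=4 r[T0]=4 [LOAD]
14. CAS T0 → mem=5 r[T0]=4 [OK]
15. LOAD T0 → mem=5 r[T0]=5 [LOAD]
16. CAS T0 → mem=6 r[T0]=5 [OK]

counter = 6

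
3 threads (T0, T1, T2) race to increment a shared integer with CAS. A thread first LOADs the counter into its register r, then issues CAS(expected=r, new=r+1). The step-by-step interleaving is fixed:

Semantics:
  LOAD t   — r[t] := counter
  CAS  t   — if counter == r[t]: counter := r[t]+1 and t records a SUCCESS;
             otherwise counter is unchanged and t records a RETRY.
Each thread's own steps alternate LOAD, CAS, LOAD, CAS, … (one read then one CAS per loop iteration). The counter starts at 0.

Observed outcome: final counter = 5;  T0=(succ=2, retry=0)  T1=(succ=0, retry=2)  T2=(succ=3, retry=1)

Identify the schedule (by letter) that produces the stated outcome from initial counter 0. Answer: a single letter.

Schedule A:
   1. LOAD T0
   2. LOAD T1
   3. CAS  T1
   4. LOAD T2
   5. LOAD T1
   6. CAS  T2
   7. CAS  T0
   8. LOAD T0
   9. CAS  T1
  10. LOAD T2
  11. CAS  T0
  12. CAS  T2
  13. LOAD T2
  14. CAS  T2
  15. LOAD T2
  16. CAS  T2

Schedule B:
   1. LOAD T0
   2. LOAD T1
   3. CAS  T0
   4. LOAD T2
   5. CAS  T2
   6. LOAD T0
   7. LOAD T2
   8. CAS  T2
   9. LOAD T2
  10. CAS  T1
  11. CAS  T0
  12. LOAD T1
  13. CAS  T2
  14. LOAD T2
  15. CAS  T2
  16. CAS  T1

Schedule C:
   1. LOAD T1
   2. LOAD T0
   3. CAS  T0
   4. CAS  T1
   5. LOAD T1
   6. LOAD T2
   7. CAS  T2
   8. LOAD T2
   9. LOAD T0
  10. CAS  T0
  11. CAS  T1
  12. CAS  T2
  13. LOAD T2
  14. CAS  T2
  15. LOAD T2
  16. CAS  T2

Tracing schedule C:
T1 LOAD — after: cnt=0, r=0 — load
T0 LOAD — after: cnt=0, r=0 — load
T0 CAS — after: cnt=1, r=0 — ok
T1 CAS — after: cnt=1, r=0 — retry
T1 LOAD — after: cnt=1, r=1 — load
T2 LOAD — after: cnt=1, r=1 — load
T2 CAS — after: cnt=2, r=1 — ok
T2 LOAD — after: cnt=2, r=2 — load
T0 LOAD — after: cnt=2, r=2 — load
T0 CAS — after: cnt=3, r=2 — ok
T1 CAS — after: cnt=3, r=1 — retry
T2 CAS — after: cnt=3, r=2 — retry
T2 LOAD — after: cnt=3, r=3 — load
T2 CAS — after: cnt=4, r=3 — ok
T2 LOAD — after: cnt=4, r=4 — load
T2 CAS — after: cnt=5, r=4 — ok

C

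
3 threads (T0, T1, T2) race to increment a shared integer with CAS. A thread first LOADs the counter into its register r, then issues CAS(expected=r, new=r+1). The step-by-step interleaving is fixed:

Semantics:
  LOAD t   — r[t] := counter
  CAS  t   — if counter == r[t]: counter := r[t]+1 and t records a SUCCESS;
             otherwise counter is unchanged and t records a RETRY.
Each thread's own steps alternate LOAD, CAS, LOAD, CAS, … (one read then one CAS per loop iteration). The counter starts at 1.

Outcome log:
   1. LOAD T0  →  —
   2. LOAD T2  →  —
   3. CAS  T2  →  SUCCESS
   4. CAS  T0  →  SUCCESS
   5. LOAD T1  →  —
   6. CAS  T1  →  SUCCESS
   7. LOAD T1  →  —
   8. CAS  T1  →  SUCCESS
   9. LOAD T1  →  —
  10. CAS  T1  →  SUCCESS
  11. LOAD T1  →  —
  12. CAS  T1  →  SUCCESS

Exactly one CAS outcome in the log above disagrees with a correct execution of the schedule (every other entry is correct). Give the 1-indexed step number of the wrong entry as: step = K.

Reference trace:
   1) LOAD T0:  M=1  r_T0=1
   2) LOAD T2:  M=1  r_T2=1
   3) CAS  T2:  M=2  r_T2=1 ✓
   4) CAS  T0:  M=2  r_T0=1 ✗
   5) LOAD T1:  M=2  r_T1=2
   6) CAS  T1:  M=3  r_T1=2 ✓
   7) LOAD T1:  M=3  r_T1=3
   8) CAS  T1:  M=4  r_T1=3 ✓
   9) LOAD T1:  M=4  r_T1=4
  10) CAS  T1:  M=5  r_T1=4 ✓
  11) LOAD T1:  M=5  r_T1=5
  12) CAS  T1:  M=6  r_T1=5 ✓
Mismatch at 4.

step = 4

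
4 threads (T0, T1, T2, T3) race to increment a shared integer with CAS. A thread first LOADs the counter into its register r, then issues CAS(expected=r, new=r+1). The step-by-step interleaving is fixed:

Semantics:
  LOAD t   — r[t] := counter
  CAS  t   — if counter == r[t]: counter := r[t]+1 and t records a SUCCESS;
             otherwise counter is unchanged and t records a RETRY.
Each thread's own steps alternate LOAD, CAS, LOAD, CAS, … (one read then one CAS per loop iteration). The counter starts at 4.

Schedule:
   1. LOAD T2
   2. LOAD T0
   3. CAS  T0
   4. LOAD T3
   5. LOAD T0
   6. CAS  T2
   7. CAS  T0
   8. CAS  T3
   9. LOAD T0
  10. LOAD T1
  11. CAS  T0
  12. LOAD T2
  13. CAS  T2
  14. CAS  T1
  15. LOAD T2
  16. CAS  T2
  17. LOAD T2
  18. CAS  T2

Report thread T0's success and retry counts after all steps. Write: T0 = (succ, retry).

T0 = (3, 0)

#1 T2 reads 4
#2 T0 reads 4
#3 T0 CAS(4→5) writes; counter now 5
#4 T3 reads 5
#5 T0 reads 5
#6 T2 CAS(4→5) fails; counter now 5
#7 T0 CAS(5→6) writes; counter now 6
#8 T3 CAS(5→6) fails; counter now 6
#9 T0 reads 6
#10 T1 reads 6
#11 T0 CAS(6→7) writes; counter now 7
#12 T2 reads 7
#13 T2 CAS(7→8) writes; counter now 8
#14 T1 CAS(6→7) fails; counter now 8
#15 T2 reads 8
#16 T2 CAS(8→9) writes; counter now 9
#17 T2 reads 9
#18 T2 CAS(9→10) writes; counter now 10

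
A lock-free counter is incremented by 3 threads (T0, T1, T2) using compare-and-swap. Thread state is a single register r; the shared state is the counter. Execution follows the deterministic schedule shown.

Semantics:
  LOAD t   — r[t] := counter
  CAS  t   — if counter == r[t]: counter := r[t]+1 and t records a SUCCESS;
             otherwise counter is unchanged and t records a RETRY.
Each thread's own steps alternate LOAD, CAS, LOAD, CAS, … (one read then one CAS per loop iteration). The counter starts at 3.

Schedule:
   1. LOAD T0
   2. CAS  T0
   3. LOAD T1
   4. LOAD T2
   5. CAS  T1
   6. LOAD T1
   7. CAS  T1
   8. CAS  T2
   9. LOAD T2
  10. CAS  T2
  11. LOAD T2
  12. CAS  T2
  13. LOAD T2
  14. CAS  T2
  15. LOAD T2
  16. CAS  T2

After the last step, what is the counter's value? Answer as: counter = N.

counter = 10

T0 LOAD — after: cnt=3, r=3 — load
T0 CAS — after: cnt=4, r=3 — ok
T1 LOAD — after: cnt=4, r=4 — load
T2 LOAD — after: cnt=4, r=4 — load
T1 CAS — after: cnt=5, r=4 — ok
T1 LOAD — after: cnt=5, r=5 — load
T1 CAS — after: cnt=6, r=5 — ok
T2 CAS — after: cnt=6, r=4 — retry
T2 LOAD — after: cnt=6, r=6 — load
T2 CAS — after: cnt=7, r=6 — ok
T2 LOAD — after: cnt=7, r=7 — load
T2 CAS — after: cnt=8, r=7 — ok
T2 LOAD — after: cnt=8, r=8 — load
T2 CAS — after: cnt=9, r=8 — ok
T2 LOAD — after: cnt=9, r=9 — load
T2 CAS — after: cnt=10, r=9 — ok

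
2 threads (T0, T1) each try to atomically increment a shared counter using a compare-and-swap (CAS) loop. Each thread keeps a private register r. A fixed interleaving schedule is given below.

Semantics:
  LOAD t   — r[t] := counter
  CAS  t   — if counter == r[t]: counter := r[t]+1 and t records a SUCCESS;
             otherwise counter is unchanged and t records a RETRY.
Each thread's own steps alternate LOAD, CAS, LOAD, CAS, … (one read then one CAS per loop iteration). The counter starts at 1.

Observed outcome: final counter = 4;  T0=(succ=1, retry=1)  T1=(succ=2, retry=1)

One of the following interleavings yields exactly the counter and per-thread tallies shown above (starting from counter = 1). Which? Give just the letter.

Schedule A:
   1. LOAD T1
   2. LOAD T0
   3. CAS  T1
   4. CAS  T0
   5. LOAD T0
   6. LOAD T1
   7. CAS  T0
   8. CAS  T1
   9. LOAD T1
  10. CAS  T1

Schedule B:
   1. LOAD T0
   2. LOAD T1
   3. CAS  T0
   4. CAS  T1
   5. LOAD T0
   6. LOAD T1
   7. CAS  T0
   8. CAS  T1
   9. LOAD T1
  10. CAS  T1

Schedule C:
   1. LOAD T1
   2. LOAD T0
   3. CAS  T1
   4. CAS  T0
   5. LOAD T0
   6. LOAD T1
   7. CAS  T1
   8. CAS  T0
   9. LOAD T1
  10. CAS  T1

A

Tracing schedule A:
T1 LOAD — after: cnt=1, r=1 — load
T0 LOAD — after: cnt=1, r=1 — load
T1 CAS — after: cnt=2, r=1 — ok
T0 CAS — after: cnt=2, r=1 — retry
T0 LOAD — after: cnt=2, r=2 — load
T1 LOAD — after: cnt=2, r=2 — load
T0 CAS — after: cnt=3, r=2 — ok
T1 CAS — after: cnt=3, r=2 — retry
T1 LOAD — after: cnt=3, r=3 — load
T1 CAS — after: cnt=4, r=3 — ok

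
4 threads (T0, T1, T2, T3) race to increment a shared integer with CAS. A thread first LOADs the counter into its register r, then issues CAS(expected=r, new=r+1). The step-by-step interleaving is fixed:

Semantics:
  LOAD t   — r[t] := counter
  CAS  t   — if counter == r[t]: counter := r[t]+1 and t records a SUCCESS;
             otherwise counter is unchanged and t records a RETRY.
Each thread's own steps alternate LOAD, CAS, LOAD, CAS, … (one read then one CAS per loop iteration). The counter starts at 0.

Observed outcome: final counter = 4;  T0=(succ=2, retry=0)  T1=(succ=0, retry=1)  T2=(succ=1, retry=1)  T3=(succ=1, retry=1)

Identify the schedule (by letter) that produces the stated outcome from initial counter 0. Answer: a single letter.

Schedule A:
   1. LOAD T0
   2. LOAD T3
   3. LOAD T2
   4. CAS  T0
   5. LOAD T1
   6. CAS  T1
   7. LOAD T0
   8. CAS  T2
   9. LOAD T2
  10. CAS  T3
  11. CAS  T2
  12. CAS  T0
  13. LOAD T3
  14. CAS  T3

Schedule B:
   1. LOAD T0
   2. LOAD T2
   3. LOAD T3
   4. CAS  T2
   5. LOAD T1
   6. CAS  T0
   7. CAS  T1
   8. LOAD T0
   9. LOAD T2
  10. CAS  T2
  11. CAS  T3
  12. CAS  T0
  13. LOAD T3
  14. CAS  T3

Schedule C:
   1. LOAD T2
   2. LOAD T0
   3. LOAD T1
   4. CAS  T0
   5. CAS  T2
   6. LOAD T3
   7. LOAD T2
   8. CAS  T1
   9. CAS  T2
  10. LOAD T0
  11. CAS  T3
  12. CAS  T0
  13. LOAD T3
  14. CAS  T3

C

Simulating candidate C:
step 1: T2 LOAD ⇒ load; ctr=0 reg=0
step 2: T0 LOAD ⇒ load; ctr=0 reg=0
step 3: T1 LOAD ⇒ load; ctr=0 reg=0
step 4: T0 CAS ⇒ ok; ctr=1 reg=0
step 5: T2 CAS ⇒ retry; ctr=1 reg=0
step 6: T3 LOAD ⇒ load; ctr=1 reg=1
step 7: T2 LOAD ⇒ load; ctr=1 reg=1
step 8: T1 CAS ⇒ retry; ctr=1 reg=0
step 9: T2 CAS ⇒ ok; ctr=2 reg=1
step 10: T0 LOAD ⇒ load; ctr=2 reg=2
step 11: T3 CAS ⇒ retry; ctr=2 reg=1
step 12: T0 CAS ⇒ ok; ctr=3 reg=2
step 13: T3 LOAD ⇒ load; ctr=3 reg=3
step 14: T3 CAS ⇒ ok; ctr=4 reg=3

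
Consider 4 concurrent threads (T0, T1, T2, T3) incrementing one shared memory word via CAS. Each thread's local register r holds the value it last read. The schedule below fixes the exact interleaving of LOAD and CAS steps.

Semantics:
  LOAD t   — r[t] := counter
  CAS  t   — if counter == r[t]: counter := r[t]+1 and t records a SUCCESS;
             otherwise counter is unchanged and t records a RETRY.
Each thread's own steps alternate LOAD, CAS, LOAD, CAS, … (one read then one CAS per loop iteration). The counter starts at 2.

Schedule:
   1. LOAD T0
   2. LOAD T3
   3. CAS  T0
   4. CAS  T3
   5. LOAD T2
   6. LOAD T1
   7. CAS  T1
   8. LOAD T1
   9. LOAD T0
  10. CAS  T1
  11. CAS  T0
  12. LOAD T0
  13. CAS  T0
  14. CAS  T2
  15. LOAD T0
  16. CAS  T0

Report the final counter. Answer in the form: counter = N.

counter = 7

step 1: T0 LOAD ⇒ load; ctr=2 reg=2
step 2: T3 LOAD ⇒ load; ctr=2 reg=2
step 3: T0 CAS ⇒ ok; ctr=3 reg=2
step 4: T3 CAS ⇒ retry; ctr=3 reg=2
step 5: T2 LOAD ⇒ load; ctr=3 reg=3
step 6: T1 LOAD ⇒ load; ctr=3 reg=3
step 7: T1 CAS ⇒ ok; ctr=4 reg=3
step 8: T1 LOAD ⇒ load; ctr=4 reg=4
step 9: T0 LOAD ⇒ load; ctr=4 reg=4
step 10: T1 CAS ⇒ ok; ctr=5 reg=4
step 11: T0 CAS ⇒ retry; ctr=5 reg=4
step 12: T0 LOAD ⇒ load; ctr=5 reg=5
step 13: T0 CAS ⇒ ok; ctr=6 reg=5
step 14: T2 CAS ⇒ retry; ctr=6 reg=3
step 15: T0 LOAD ⇒ load; ctr=6 reg=6
step 16: T0 CAS ⇒ ok; ctr=7 reg=6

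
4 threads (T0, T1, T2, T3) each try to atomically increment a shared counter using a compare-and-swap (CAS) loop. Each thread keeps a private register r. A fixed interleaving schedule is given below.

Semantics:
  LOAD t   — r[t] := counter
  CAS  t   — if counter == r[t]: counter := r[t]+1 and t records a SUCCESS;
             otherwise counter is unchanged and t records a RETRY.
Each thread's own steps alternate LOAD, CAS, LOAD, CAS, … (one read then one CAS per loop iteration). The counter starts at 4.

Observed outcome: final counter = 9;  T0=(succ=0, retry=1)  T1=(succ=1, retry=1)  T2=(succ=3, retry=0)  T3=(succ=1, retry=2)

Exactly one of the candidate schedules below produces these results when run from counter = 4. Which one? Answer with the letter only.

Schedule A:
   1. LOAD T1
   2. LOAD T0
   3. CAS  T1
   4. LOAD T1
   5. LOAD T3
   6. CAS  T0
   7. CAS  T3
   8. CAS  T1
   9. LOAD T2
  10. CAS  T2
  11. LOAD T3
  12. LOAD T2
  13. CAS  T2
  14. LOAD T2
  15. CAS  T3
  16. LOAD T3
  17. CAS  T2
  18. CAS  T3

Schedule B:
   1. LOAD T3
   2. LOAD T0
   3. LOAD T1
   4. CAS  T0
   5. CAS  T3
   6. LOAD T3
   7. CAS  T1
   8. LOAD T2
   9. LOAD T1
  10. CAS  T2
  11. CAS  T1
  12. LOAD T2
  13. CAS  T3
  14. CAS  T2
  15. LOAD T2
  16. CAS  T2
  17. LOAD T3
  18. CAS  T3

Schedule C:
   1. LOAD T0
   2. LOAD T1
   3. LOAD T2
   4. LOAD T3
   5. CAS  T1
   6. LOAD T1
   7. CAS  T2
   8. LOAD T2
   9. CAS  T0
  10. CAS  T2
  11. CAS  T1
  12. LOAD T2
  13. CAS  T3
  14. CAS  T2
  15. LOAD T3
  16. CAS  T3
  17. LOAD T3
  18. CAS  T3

Run A:
T1 LOAD — after: cnt=4, r=4 — load
T0 LOAD — after: cnt=4, r=4 — load
T1 CAS — after: cnt=5, r=4 — ok
T1 LOAD — after: cnt=5, r=5 — load
T3 LOAD — after: cnt=5, r=5 — load
T0 CAS — after: cnt=5, r=4 — retry
T3 CAS — after: cnt=6, r=5 — ok
T1 CAS — after: cnt=6, r=5 — retry
T2 LOAD — after: cnt=6, r=6 — load
T2 CAS — after: cnt=7, r=6 — ok
T3 LOAD — after: cnt=7, r=7 — load
T2 LOAD — after: cnt=7, r=7 — load
T2 CAS — after: cnt=8, r=7 — ok
T2 LOAD — after: cnt=8, r=8 — load
T3 CAS — after: cnt=8, r=7 — retry
T3 LOAD — after: cnt=8, r=8 — load
T2 CAS — after: cnt=9, r=8 — ok
T3 CAS — after: cnt=9, r=8 — retry

A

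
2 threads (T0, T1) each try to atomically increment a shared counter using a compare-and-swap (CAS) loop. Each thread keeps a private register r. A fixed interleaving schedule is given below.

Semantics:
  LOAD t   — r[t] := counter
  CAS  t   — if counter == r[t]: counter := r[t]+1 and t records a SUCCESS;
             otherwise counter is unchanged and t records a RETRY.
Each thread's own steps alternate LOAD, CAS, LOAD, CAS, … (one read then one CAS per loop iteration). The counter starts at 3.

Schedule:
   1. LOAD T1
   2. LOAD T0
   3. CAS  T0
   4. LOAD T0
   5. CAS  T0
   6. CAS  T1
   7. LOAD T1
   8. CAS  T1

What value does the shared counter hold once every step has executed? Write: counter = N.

counter = 6

step 1: T1 LOAD ⇒ load; ctr=3 reg=3
step 2: T0 LOAD ⇒ load; ctr=3 reg=3
step 3: T0 CAS ⇒ ok; ctr=4 reg=3
step 4: T0 LOAD ⇒ load; ctr=4 reg=4
step 5: T0 CAS ⇒ ok; ctr=5 reg=4
step 6: T1 CAS ⇒ retry; ctr=5 reg=3
step 7: T1 LOAD ⇒ load; ctr=5 reg=5
step 8: T1 CAS ⇒ ok; ctr=6 reg=5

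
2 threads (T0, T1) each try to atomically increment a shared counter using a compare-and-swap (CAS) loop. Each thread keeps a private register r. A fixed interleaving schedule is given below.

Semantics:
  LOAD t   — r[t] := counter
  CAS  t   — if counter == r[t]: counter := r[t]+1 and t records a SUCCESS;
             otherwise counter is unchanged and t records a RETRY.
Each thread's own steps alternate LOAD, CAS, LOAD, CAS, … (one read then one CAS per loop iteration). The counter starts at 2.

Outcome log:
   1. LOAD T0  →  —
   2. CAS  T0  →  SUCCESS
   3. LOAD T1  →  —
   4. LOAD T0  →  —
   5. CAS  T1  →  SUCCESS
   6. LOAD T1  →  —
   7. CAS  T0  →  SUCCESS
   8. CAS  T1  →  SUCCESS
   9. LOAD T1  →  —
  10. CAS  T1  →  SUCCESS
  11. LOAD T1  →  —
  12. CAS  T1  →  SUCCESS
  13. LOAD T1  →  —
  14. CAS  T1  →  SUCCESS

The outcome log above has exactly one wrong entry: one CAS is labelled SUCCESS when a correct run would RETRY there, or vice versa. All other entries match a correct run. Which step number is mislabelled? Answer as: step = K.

step = 7

Reference trace:
   1) LOAD T0:  M=2  r_T0=2
   2) CAS  T0:  M=3  r_T0=2 ✓
   3) LOAD T1:  M=3  r_T1=3
   4) LOAD T0:  M=3  r_T0=3
   5) CAS  T1:  M=4  r_T1=3 ✓
   6) LOAD T1:  M=4  r_T1=4
   7) CAS  T0:  M=4  r_T0=3 ✗
   8) CAS  T1:  M=5  r_T1=4 ✓
   9) LOAD T1:  M=5  r_T1=5
  10) CAS  T1:  M=6  r_T1=5 ✓
  11) LOAD T1:  M=6  r_T1=6
  12) CAS  T1:  M=7  r_T1=6 ✓
  13) LOAD T1:  M=7  r_T1=7
  14) CAS  T1:  M=8  r_T1=7 ✓
Log disagrees first at step 7.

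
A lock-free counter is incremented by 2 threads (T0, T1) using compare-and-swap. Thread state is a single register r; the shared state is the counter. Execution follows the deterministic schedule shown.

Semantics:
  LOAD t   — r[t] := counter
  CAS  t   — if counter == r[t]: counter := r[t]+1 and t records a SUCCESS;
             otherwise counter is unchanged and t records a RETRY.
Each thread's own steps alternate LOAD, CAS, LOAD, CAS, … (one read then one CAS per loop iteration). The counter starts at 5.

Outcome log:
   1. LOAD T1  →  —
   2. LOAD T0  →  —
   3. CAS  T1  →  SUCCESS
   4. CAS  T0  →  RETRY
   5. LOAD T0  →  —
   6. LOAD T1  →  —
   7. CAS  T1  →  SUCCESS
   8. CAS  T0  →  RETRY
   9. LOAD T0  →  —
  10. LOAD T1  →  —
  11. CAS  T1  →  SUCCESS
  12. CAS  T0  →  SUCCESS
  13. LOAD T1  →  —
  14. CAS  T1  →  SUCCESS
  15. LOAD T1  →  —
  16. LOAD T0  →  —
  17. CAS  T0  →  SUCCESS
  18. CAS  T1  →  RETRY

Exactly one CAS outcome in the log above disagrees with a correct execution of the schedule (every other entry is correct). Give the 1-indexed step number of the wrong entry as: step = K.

Correct run:
#1 T1 reads 5
#2 T0 reads 5
#3 T1 CAS(5→6) writes; counter now 6
#4 T0 CAS(5→6) fails; counter now 6
#5 T0 reads 6
#6 T1 reads 6
#7 T1 CAS(6→7) writes; counter now 7
#8 T0 CAS(6→7) fails; counter now 7
#9 T0 reads 7
#10 T1 reads 7
#11 T1 CAS(7→8) writes; counter now 8
#12 T0 CAS(7→8) fails; counter now 8
#13 T1 reads 8
#14 T1 CAS(8→9) writes; counter now 9
#15 T1 reads 9
#16 T0 reads 9
#17 T0 CAS(9→10) writes; counter now 10
#18 T1 CAS(9→10) fails; counter now 10
Flip is step 12.

step = 12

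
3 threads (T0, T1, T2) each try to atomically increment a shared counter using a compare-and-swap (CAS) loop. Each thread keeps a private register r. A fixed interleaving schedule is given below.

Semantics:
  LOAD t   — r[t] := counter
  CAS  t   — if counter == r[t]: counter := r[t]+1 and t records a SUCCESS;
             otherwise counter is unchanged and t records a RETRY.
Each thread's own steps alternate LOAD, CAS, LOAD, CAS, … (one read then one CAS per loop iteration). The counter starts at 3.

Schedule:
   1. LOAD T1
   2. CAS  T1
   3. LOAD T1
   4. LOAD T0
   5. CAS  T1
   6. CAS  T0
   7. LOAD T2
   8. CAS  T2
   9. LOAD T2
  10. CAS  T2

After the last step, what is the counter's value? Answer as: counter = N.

#1 T1 reads 3
#2 T1 CAS(3→4) writes; counter now 4
#3 T1 reads 4
#4 T0 reads 4
#5 T1 CAS(4→5) writes; counter now 5
#6 T0 CAS(4→5) fails; counter now 5
#7 T2 reads 5
#8 T2 CAS(5→6) writes; counter now 6
#9 T2 reads 6
#10 T2 CAS(6→7) writes; counter now 7

counter = 7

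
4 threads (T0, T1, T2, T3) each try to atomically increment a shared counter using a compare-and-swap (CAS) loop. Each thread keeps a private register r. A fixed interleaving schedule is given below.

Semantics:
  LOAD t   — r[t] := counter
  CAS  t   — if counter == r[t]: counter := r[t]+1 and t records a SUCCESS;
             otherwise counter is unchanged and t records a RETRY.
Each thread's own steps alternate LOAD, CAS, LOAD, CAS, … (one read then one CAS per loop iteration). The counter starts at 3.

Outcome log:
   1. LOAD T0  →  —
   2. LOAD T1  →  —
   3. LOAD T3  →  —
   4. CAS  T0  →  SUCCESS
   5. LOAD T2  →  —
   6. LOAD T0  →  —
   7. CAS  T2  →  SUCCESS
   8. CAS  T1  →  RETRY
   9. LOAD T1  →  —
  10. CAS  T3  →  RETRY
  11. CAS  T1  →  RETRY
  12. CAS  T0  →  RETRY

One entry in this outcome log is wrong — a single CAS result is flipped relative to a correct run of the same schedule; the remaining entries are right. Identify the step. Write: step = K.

step = 11

Correct run:
[1] T0.load  rd  (counter 3, T0.r 3)
[2] T1.load  rd  (counter 3, T1.r 3)
[3] T3.load  rd  (counter 3, T3.r 3)
[4] T0.cas  hit  (counter 4, T0.r 3)
[5] T2.load  rd  (counter 4, T2.r 4)
[6] T0.load  rd  (counter 4, T0.r 4)
[7] T2.cas  hit  (counter 5, T2.r 4)
[8] T1.cas  miss  (counter 5, T1.r 3)
[9] T1.load  rd  (counter 5, T1.r 5)
[10] T3.cas  miss  (counter 5, T3.r 3)
[11] T1.cas  hit  (counter 6, T1.r 5)
[12] T0.cas  miss  (counter 6, T0.r 4)
Log disagrees first at step 11.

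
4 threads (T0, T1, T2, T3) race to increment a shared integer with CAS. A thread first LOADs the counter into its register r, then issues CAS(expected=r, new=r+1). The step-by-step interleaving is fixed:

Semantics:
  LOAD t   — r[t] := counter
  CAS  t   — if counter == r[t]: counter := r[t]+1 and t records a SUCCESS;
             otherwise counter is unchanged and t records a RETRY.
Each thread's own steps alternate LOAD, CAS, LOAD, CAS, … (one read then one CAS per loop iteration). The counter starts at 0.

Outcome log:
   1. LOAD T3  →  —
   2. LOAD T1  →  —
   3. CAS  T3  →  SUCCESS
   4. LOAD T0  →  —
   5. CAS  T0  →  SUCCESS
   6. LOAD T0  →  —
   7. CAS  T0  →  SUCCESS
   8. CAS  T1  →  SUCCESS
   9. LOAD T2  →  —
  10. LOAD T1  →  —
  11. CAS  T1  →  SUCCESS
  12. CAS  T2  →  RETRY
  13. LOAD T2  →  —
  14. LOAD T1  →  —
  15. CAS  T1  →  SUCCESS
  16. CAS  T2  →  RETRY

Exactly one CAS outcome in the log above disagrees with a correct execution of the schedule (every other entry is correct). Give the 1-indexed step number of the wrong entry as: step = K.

Re-executing:
1. LOAD T3 → mem=0 r[T3]=0 [LOAD]
2. LOAD T1 → mem=0 r[T1]=0 [LOAD]
3. CAS T3 → mem=1 r[T3]=0 [OK]
4. LOAD T0 → mem=1 r[T0]=1 [LOAD]
5. CAS T0 → mem=2 r[T0]=1 [OK]
6. LOAD T0 → mem=2 r[T0]=2 [LOAD]
7. CAS T0 → mem=3 r[T0]=2 [OK]
8. CAS T1 → mem=3 r[T1]=0 [RETRY]
9. LOAD T2 → mem=3 r[T2]=3 [LOAD]
10. LOAD T1 → mem=3 r[T1]=3 [LOAD]
11. CAS T1 → mem=4 r[T1]=3 [OK]
12. CAS T2 → mem=4 r[T2]=3 [RETRY]
13. LOAD T2 → mem=4 r[T2]=4 [LOAD]
14. LOAD T1 → mem=4 r[T1]=4 [LOAD]
15. CAS T1 → mem=5 r[T1]=4 [OK]
16. CAS T2 → mem=5 r[T2]=4 [RETRY]
Mismatch at 8.

step = 8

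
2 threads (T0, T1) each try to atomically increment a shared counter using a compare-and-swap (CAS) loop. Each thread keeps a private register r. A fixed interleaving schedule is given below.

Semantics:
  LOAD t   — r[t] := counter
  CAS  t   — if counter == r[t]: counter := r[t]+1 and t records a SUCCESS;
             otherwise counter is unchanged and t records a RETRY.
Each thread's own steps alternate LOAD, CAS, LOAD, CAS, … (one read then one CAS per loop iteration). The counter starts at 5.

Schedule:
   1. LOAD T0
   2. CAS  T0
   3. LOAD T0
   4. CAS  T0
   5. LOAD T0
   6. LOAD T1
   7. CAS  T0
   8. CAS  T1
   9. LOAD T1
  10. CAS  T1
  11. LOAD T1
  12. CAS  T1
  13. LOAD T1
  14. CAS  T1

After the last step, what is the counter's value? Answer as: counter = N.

   1) LOAD T0:  M=5  r_T0=5
   2) CAS  T0:  M=6  r_T0=5 ✓
   3) LOAD T0:  M=6  r_T0=6
   4) CAS  T0:  M=7  r_T0=6 ✓
   5) LOAD T0:  M=7  r_T0=7
   6) LOAD T1:  M=7  r_T1=7
   7) CAS  T0:  M=8  r_T0=7 ✓
   8) CAS  T1:  M=8  r_T1=7 ✗
   9) LOAD T1:  M=8  r_T1=8
  10) CAS  T1:  M=9  r_T1=8 ✓
  11) LOAD T1:  M=9  r_T1=9
  12) CAS  T1:  M=10  r_T1=9 ✓
  13) LOAD T1:  M=10  r_T1=10
  14) CAS  T1:  M=11  r_T1=10 ✓

counter = 11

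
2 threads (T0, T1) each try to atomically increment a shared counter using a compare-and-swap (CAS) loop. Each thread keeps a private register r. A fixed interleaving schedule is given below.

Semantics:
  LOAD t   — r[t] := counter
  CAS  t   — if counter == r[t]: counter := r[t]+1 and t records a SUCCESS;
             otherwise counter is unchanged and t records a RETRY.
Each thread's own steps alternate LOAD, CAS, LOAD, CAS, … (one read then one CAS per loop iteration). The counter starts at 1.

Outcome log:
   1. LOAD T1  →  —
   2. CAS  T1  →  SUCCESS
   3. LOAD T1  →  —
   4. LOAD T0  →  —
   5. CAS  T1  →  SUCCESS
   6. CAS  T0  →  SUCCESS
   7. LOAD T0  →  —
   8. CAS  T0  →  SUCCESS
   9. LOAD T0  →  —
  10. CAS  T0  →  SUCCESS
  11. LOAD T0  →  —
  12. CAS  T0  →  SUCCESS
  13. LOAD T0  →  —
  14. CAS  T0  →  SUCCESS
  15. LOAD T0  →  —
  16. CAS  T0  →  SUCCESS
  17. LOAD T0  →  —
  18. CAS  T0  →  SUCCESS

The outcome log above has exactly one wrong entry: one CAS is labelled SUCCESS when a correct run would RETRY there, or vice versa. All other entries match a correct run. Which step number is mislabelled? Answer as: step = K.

Reference trace:
1. LOAD T1 → mem=1 r[T1]=1 [LOAD]
2. CAS T1 → mem=2 r[T1]=1 [OK]
3. LOAD T1 → mem=2 r[T1]=2 [LOAD]
4. LOAD T0 → mem=2 r[T0]=2 [LOAD]
5. CAS T1 → mem=3 r[T1]=2 [OK]
6. CAS T0 → mem=3 r[T0]=2 [RETRY]
7. LOAD T0 → mem=3 r[T0]=3 [LOAD]
8. CAS T0 → mem=4 r[T0]=3 [OK]
9. LOAD T0 → mem=4 r[T0]=4 [LOAD]
10. CAS T0 → mem=5 r[T0]=4 [OK]
11. LOAD T0 → mem=5 r[T0]=5 [LOAD]
12. CAS T0 → mem=6 r[T0]=5 [OK]
13. LOAD T0 → mem=6 r[T0]=6 [LOAD]
14. CAS T0 → mem=7 r[T0]=6 [OK]
15. LOAD T0 → mem=7 r[T0]=7 [LOAD]
16. CAS T0 → mem=8 r[T0]=7 [OK]
17. LOAD T0 → mem=8 r[T0]=8 [LOAD]
18. CAS T0 → mem=9 r[T0]=8 [OK]
Log disagrees first at step 6.

step = 6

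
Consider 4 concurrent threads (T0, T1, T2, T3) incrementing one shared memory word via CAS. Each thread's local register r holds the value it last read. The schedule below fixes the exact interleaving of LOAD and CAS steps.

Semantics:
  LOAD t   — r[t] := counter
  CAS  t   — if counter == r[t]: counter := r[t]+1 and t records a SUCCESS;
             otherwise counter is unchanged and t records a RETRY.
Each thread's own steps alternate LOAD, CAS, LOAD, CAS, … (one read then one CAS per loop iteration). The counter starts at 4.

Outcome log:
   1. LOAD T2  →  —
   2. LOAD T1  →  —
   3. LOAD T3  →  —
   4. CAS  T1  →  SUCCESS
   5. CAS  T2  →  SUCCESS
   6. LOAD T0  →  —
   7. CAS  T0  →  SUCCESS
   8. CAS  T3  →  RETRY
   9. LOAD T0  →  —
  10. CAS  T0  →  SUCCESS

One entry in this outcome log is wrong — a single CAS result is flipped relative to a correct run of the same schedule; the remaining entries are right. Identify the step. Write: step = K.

Re-executing:
#1 T2 reads 4
#2 T1 reads 4
#3 T3 reads 4
#4 T1 CAS(4→5) writes; counter now 5
#5 T2 CAS(4→5) fails; counter now 5
#6 T0 reads 5
#7 T0 CAS(5→6) writes; counter now 6
#8 T3 CAS(4→5) fails; counter now 6
#9 T0 reads 6
#10 T0 CAS(6→7) writes; counter now 7
Mismatch at 5.

step = 5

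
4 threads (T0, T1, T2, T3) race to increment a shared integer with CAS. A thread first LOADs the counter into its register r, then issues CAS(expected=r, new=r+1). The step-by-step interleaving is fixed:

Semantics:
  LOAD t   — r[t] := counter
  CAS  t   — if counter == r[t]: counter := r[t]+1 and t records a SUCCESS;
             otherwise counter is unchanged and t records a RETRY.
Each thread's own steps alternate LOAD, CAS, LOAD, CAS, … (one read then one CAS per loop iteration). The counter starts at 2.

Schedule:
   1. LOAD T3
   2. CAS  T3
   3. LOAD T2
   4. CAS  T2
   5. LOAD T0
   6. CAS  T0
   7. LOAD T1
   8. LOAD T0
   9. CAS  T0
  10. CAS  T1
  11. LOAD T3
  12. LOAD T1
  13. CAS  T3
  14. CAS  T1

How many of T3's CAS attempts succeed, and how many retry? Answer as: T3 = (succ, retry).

T3 = (2, 0)

   1) LOAD T3:  M=2  r_T3=2
   2) CAS  T3:  M=3  r_T3=2 ✓
   3) LOAD T2:  M=3  r_T2=3
   4) CAS  T2:  M=4  r_T2=3 ✓
   5) LOAD T0:  M=4  r_T0=4
   6) CAS  T0:  M=5  r_T0=4 ✓
   7) LOAD T1:  M=5  r_T1=5
   8) LOAD T0:  M=5  r_T0=5
   9) CAS  T0:  M=6  r_T0=5 ✓
  10) CAS  T1:  M=6  r_T1=5 ✗
  11) LOAD T3:  M=6  r_T3=6
  12) LOAD T1:  M=6  r_T1=6
  13) CAS  T3:  M=7  r_T3=6 ✓
  14) CAS  T1:  M=7  r_T1=6 ✗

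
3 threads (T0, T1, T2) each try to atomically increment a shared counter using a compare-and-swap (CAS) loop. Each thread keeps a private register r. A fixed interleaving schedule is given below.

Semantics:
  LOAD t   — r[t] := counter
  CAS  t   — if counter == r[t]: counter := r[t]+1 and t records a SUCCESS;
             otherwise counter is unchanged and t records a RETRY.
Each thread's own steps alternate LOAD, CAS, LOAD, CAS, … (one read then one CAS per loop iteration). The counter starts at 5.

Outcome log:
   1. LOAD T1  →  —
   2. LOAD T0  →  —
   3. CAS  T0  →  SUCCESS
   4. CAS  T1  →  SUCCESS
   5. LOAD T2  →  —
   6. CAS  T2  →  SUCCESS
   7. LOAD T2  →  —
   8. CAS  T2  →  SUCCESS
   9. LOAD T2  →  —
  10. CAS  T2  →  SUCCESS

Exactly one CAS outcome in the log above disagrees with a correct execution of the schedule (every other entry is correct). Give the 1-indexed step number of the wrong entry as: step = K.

Correct run:
   1) LOAD T1:  M=5  r_T1=5
   2) LOAD T0:  M=5  r_T0=5
   3) CAS  T0:  M=6  r_T0=5 ✓
   4) CAS  T1:  M=6  r_T1=5 ✗
   5) LOAD T2:  M=6  r_T2=6
   6) CAS  T2:  M=7  r_T2=6 ✓
   7) LOAD T2:  M=7  r_T2=7
   8) CAS  T2:  M=8  r_T2=7 ✓
   9) LOAD T2:  M=8  r_T2=8
  10) CAS  T2:  M=9  r_T2=8 ✓
Flip is step 4.

step = 4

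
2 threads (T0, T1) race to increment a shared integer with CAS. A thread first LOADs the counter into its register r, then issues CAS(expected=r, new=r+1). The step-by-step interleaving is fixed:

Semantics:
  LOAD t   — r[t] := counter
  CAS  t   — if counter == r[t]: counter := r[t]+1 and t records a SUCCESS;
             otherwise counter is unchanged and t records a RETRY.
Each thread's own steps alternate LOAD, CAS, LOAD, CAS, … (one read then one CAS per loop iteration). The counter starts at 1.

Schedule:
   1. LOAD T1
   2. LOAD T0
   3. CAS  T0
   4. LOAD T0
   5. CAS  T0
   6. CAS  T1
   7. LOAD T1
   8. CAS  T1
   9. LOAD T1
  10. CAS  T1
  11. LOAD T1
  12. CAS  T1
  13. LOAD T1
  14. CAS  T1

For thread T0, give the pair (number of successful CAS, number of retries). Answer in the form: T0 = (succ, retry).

   1) LOAD T1:  M=1  r_T1=1
   2) LOAD T0:  M=1  r_T0=1
   3) CAS  T0:  M=2  r_T0=1 ✓
   4) LOAD T0:  M=2  r_T0=2
   5) CAS  T0:  M=3  r_T0=2 ✓
   6) CAS  T1:  M=3  r_T1=1 ✗
   7) LOAD T1:  M=3  r_T1=3
   8) CAS  T1:  M=4  r_T1=3 ✓
   9) LOAD T1:  M=4  r_T1=4
  10) CAS  T1:  M=5  r_T1=4 ✓
  11) LOAD T1:  M=5  r_T1=5
  12) CAS  T1:  M=6  r_T1=5 ✓
  13) LOAD T1:  M=6  r_T1=6
  14) CAS  T1:  M=7  r_T1=6 ✓

T0 = (2, 0)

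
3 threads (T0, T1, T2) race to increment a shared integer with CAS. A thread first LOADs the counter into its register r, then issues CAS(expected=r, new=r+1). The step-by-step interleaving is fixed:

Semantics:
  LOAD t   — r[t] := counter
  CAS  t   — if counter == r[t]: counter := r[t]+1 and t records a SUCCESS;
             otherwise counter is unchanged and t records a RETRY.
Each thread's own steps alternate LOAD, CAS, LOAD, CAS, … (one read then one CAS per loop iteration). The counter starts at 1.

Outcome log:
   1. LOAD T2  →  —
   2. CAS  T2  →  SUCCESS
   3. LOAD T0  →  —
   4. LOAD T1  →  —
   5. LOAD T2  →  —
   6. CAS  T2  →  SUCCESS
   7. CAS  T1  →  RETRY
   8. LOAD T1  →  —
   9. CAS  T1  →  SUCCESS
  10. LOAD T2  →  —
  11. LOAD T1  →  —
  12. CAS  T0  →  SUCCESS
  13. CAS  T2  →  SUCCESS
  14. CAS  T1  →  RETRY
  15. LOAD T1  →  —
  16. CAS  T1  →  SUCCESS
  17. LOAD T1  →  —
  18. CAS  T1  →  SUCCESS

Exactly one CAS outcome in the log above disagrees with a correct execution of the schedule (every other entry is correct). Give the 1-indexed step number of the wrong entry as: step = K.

step = 12

Re-executing:
step 1: T2 LOAD ⇒ load; ctr=1 reg=1
step 2: T2 CAS ⇒ ok; ctr=2 reg=1
step 3: T0 LOAD ⇒ load; ctr=2 reg=2
step 4: T1 LOAD ⇒ load; ctr=2 reg=2
step 5: T2 LOAD ⇒ load; ctr=2 reg=2
step 6: T2 CAS ⇒ ok; ctr=3 reg=2
step 7: T1 CAS ⇒ retry; ctr=3 reg=2
step 8: T1 LOAD ⇒ load; ctr=3 reg=3
step 9: T1 CAS ⇒ ok; ctr=4 reg=3
step 10: T2 LOAD ⇒ load; ctr=4 reg=4
step 11: T1 LOAD ⇒ load; ctr=4 reg=4
step 12: T0 CAS ⇒ retry; ctr=4 reg=2
step 13: T2 CAS ⇒ ok; ctr=5 reg=4
step 14: T1 CAS ⇒ retry; ctr=5 reg=4
step 15: T1 LOAD ⇒ load; ctr=5 reg=5
step 16: T1 CAS ⇒ ok; ctr=6 reg=5
step 17: T1 LOAD ⇒ load; ctr=6 reg=6
step 18: T1 CAS ⇒ ok; ctr=7 reg=6
Mismatch at 12.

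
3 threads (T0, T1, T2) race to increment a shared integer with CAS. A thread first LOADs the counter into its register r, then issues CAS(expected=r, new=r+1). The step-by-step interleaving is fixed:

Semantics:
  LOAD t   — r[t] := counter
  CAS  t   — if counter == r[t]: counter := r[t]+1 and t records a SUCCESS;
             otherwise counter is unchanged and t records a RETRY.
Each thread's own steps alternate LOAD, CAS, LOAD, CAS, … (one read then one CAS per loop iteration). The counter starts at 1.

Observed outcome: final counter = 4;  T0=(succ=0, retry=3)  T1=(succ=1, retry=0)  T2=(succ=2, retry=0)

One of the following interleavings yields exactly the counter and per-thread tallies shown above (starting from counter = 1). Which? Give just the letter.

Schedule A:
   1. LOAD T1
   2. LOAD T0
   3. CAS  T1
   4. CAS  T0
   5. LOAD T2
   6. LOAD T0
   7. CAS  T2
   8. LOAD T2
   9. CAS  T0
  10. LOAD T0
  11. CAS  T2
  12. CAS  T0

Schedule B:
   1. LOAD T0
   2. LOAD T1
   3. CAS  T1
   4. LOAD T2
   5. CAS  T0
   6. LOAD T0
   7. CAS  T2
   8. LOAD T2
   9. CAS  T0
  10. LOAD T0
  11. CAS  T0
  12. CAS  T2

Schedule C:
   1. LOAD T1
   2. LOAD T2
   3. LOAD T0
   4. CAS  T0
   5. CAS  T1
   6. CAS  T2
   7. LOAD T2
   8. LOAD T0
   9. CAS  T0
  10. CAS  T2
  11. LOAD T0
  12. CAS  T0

A

Simulating candidate A:
[1] T1.load  rd  (counter 1, T1.r 1)
[2] T0.load  rd  (counter 1, T0.r 1)
[3] T1.cas  hit  (counter 2, T1.r 1)
[4] T0.cas  miss  (counter 2, T0.r 1)
[5] T2.load  rd  (counter 2, T2.r 2)
[6] T0.load  rd  (counter 2, T0.r 2)
[7] T2.cas  hit  (counter 3, T2.r 2)
[8] T2.load  rd  (counter 3, T2.r 3)
[9] T0.cas  miss  (counter 3, T0.r 2)
[10] T0.load  rd  (counter 3, T0.r 3)
[11] T2.cas  hit  (counter 4, T2.r 3)
[12] T0.cas  miss  (counter 4, T0.r 3)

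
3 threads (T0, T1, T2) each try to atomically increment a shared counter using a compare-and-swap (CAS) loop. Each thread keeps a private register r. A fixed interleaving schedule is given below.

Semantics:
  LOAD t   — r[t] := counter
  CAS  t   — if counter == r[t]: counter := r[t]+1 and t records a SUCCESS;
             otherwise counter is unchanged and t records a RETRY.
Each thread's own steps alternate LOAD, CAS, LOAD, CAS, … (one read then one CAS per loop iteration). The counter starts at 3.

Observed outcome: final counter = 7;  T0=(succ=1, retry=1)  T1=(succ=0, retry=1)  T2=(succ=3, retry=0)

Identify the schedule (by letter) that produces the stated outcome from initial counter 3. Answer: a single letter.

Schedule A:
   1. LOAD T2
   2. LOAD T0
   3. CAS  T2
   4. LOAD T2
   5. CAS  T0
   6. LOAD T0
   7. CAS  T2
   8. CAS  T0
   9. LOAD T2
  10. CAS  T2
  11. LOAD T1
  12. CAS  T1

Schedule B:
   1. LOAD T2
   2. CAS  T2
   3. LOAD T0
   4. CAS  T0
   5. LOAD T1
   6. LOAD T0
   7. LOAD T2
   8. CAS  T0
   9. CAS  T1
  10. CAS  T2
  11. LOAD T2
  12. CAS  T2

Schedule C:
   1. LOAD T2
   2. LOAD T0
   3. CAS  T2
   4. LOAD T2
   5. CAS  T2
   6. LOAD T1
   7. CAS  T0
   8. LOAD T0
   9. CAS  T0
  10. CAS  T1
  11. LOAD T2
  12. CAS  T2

C

Simulating candidate C:
#1 T2 reads 3
#2 T0 reads 3
#3 T2 CAS(3→4) writes; counter now 4
#4 T2 reads 4
#5 T2 CAS(4→5) writes; counter now 5
#6 T1 reads 5
#7 T0 CAS(3→4) fails; counter now 5
#8 T0 reads 5
#9 T0 CAS(5→6) writes; counter now 6
#10 T1 CAS(5→6) fails; counter now 6
#11 T2 reads 6
#12 T2 CAS(6→7) writes; counter now 7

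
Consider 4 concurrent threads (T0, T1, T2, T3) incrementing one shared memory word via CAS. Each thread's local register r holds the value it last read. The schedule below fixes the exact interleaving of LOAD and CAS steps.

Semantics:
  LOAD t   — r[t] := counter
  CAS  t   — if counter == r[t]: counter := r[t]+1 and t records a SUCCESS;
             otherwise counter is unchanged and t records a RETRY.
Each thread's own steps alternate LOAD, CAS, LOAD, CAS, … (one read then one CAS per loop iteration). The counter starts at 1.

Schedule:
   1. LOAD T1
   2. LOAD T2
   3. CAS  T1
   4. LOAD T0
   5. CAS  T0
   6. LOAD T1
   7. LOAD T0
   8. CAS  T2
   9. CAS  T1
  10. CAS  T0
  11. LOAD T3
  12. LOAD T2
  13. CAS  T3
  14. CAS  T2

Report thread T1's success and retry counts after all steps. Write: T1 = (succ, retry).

T1 = (2, 0)

#1 T1 reads 1
#2 T2 reads 1
#3 T1 CAS(1→2) writes; counter now 2
#4 T0 reads 2
#5 T0 CAS(2→3) writes; counter now 3
#6 T1 reads 3
#7 T0 reads 3
#8 T2 CAS(1→2) fails; counter now 3
#9 T1 CAS(3→4) writes; counter now 4
#10 T0 CAS(3→4) fails; counter now 4
#11 T3 reads 4
#12 T2 reads 4
#13 T3 CAS(4→5) writes; counter now 5
#14 T2 CAS(4→5) fails; counter now 5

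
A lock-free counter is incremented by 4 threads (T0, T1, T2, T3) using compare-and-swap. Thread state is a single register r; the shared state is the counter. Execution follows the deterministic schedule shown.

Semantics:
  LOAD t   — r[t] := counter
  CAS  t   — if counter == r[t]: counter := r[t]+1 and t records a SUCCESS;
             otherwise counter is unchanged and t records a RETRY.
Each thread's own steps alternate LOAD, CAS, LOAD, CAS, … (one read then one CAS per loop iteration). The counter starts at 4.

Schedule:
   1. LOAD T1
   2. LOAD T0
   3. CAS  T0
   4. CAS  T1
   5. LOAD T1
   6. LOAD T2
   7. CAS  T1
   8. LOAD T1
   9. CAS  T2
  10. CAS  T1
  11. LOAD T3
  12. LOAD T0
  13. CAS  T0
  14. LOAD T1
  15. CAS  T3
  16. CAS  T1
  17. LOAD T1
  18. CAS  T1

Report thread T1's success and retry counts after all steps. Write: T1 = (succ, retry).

T1 = (4, 1)

T1 LOAD — after: cnt=4, r=4 — load
T0 LOAD — after: cnt=4, r=4 — load
T0 CAS — after: cnt=5, r=4 — ok
T1 CAS — after: cnt=5, r=4 — retry
T1 LOAD — after: cnt=5, r=5 — load
T2 LOAD — after: cnt=5, r=5 — load
T1 CAS — after: cnt=6, r=5 — ok
T1 LOAD — after: cnt=6, r=6 — load
T2 CAS — after: cnt=6, r=5 — retry
T1 CAS — after: cnt=7, r=6 — ok
T3 LOAD — after: cnt=7, r=7 — load
T0 LOAD — after: cnt=7, r=7 — load
T0 CAS — after: cnt=8, r=7 — ok
T1 LOAD — after: cnt=8, r=8 — load
T3 CAS — after: cnt=8, r=7 — retry
T1 CAS — after: cnt=9, r=8 — ok
T1 LOAD — after: cnt=9, r=9 — load
T1 CAS — after: cnt=10, r=9 — ok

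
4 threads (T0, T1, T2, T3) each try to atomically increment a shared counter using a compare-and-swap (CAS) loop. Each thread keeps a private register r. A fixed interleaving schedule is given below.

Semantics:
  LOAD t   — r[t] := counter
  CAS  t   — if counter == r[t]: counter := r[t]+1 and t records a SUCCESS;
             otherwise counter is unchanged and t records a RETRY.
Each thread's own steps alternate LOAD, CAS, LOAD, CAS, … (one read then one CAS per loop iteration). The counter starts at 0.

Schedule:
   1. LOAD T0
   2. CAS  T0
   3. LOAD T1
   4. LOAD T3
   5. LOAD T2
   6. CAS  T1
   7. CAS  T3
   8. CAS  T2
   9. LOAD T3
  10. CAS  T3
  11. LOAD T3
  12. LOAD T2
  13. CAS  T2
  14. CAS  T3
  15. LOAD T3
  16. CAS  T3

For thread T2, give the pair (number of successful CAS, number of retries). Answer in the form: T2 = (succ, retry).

T2 = (1, 1)

step 1: T0 LOAD ⇒ load; ctr=0 reg=0
step 2: T0 CAS ⇒ ok; ctr=1 reg=0
step 3: T1 LOAD ⇒ load; ctr=1 reg=1
step 4: T3 LOAD ⇒ load; ctr=1 reg=1
step 5: T2 LOAD ⇒ load; ctr=1 reg=1
step 6: T1 CAS ⇒ ok; ctr=2 reg=1
step 7: T3 CAS ⇒ retry; ctr=2 reg=1
step 8: T2 CAS ⇒ retry; ctr=2 reg=1
step 9: T3 LOAD ⇒ load; ctr=2 reg=2
step 10: T3 CAS ⇒ ok; ctr=3 reg=2
step 11: T3 LOAD ⇒ load; ctr=3 reg=3
step 12: T2 LOAD ⇒ load; ctr=3 reg=3
step 13: T2 CAS ⇒ ok; ctr=4 reg=3
step 14: T3 CAS ⇒ retry; ctr=4 reg=3
step 15: T3 LOAD ⇒ load; ctr=4 reg=4
step 16: T3 CAS ⇒ ok; ctr=5 reg=4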